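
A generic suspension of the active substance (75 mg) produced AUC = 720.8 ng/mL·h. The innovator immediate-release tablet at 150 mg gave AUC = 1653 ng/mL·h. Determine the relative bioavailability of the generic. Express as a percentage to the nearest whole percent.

F_rel = (AUC_test/D_test) / (AUC_ref/D_ref)
      = (720.8/75) / (1653/150)
      = 9.61067 / 11.02 = 0.8721 = 87.21%

F_rel = 87%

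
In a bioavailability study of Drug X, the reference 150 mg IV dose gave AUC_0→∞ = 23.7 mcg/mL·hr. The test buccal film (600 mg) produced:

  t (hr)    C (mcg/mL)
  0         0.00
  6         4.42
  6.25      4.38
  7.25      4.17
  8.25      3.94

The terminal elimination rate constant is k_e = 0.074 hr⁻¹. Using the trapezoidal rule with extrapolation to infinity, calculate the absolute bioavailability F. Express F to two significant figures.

Trapezoidal AUC_0→8.25 (buccal film):
  [0→6]: (0.00+4.42)/2 × 6 = 13.26
  [6→6.25]: (4.42+4.38)/2 × 0.25 = 1.1
  [6.25→7.25]: (4.38+4.17)/2 × 1 = 4.275
  [7.25→8.25]: (4.17+3.94)/2 × 1 = 4.055
  Sum = 22.69 mcg/mL·hr
Tail: C_last/k_e = 3.94/0.074 = 53.243
AUC_0→∞ (buccal film) = 22.69 + 53.243 = 75.933 mcg/mL·hr
F = (AUC_ev/D_ev)/(AUC_iv/D_iv) = (75.933/600)/(23.7/150) = 0.126555/0.158 = 0.8010

F = 0.80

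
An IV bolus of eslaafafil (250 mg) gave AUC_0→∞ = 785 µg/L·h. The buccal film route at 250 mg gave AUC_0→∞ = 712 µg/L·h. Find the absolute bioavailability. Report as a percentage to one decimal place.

F = (AUC_ev / D_ev) / (AUC_iv / D_iv)
  = (712/250) / (785/250)
  = 2.848 / 3.14 = 0.9070
  = 90.70%

F = 90.7%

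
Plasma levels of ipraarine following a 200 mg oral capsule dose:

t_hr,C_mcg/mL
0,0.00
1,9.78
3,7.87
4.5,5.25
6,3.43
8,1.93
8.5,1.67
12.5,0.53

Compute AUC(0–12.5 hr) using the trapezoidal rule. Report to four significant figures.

Trapezoidal AUC_0→12.5:
  [0→1]: (0.00+9.78)/2 × 1 = 4.89
  [1→3]: (9.78+7.87)/2 × 2 = 17.65
  [3→4.5]: (7.87+5.25)/2 × 1.5 = 9.84
  [4.5→6]: (5.25+3.43)/2 × 1.5 = 6.51
  [6→8]: (3.43+1.93)/2 × 2 = 5.36
  [8→8.5]: (1.93+1.67)/2 × 0.5 = 0.9
  [8.5→12.5]: (1.67+0.53)/2 × 4 = 4.4
  Sum = 49.55 mcg/mL·hr

AUC = 49.55 mcg/mL·hr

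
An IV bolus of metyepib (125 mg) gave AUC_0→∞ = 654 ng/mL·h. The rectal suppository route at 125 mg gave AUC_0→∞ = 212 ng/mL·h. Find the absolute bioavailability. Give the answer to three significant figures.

F = 0.324

F = (AUC_ev / D_ev) / (AUC_iv / D_iv)
  = (212/125) / (654/125)
  = 1.696 / 5.232 = 0.3242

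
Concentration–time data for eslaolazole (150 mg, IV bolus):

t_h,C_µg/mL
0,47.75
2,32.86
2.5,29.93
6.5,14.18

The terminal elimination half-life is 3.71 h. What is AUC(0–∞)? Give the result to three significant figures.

Trapezoidal AUC_0→6.5:
  [0→2]: (47.75+32.86)/2 × 2 = 80.61
  [2→2.5]: (32.86+29.93)/2 × 0.5 = 15.6975
  [2.5→6.5]: (29.93+14.18)/2 × 4 = 88.22
  Sum = 184.5275 µg/mL·h
k_e = ln2 / t½ = 0.693147 / 3.71 = 0.1868 h^-1
Extrapolated tail: C_last / k_e = 14.18 / 0.1868 = 75.910
AUC_0→∞ = 184.5275 + 75.910 = 260.4375 µg/mL·h

AUC = 260 µg/mL·h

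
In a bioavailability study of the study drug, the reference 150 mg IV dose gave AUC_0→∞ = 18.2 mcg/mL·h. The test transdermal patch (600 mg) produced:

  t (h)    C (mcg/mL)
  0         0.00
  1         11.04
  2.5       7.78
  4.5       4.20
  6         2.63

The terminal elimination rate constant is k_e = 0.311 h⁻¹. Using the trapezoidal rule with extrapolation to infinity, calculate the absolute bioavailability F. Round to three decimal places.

Trapezoidal AUC_0→6 (transdermal patch):
  [0→1]: (0.00+11.04)/2 × 1 = 5.52
  [1→2.5]: (11.04+7.78)/2 × 1.5 = 14.115
  [2.5→4.5]: (7.78+4.20)/2 × 2 = 11.98
  [4.5→6]: (4.20+2.63)/2 × 1.5 = 5.1225
  Sum = 36.7375 mcg/mL·h
Tail: C_last/k_e = 2.63/0.311 = 8.457
AUC_0→∞ (transdermal patch) = 36.7375 + 8.457 = 45.1945 mcg/mL·h
F = (AUC_ev/D_ev)/(AUC_iv/D_iv) = (45.1945/600)/(18.2/150) = 0.0753242/0.121333 = 0.6208

F = 0.621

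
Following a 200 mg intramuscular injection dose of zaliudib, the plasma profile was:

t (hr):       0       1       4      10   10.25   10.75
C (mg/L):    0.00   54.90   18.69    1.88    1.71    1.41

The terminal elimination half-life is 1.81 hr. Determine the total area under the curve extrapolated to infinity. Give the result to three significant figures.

Trapezoidal AUC_0→10.75:
  [0→1]: (0.00+54.90)/2 × 1 = 27.45
  [1→4]: (54.90+18.69)/2 × 3 = 110.385
  [4→10]: (18.69+1.88)/2 × 6 = 61.71
  [10→10.25]: (1.88+1.71)/2 × 0.25 = 0.44875
  [10.25→10.75]: (1.71+1.41)/2 × 0.5 = 0.78
  Sum = 200.77375 mg/L·hr
k_e = ln2 / t½ = 0.693147 / 1.81 = 0.3830 hr^-1
Extrapolated tail: C_last / k_e = 1.41 / 0.383 = 3.681
AUC_0→∞ = 200.77375 + 3.681 = 204.45475 mg/L·hr

AUC = 204 mg/L·hr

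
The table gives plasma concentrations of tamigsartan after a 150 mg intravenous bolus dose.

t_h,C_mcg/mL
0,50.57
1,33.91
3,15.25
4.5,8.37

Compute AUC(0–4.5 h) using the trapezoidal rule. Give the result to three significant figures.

Trapezoidal AUC_0→4.5:
  [0→1]: (50.57+33.91)/2 × 1 = 42.24
  [1→3]: (33.91+15.25)/2 × 2 = 49.16
  [3→4.5]: (15.25+8.37)/2 × 1.5 = 17.715
  Sum = 109.115 mcg/mL·h

AUC = 109 mcg/mL·h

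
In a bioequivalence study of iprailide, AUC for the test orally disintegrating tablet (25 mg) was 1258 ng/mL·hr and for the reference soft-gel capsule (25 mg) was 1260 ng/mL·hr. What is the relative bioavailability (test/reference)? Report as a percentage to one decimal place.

F_rel = 99.8%

F_rel = (AUC_test/D_test) / (AUC_ref/D_ref)
      = (1258/25) / (1260/25)
      = 50.32 / 50.4 = 0.9984 = 99.84%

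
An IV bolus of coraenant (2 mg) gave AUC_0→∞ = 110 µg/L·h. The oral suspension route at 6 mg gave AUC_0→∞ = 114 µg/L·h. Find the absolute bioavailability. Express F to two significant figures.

F = 0.35

F = (AUC_ev / D_ev) / (AUC_iv / D_iv)
  = (114/6) / (110/2)
  = 19 / 55 = 0.3455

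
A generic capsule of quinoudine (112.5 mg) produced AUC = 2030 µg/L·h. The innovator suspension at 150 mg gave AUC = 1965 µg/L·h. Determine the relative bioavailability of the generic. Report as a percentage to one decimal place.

F_rel = (AUC_test/D_test) / (AUC_ref/D_ref)
      = (2030/112.5) / (1965/150)
      = 18.0444 / 13.1 = 1.3774 = 137.74%

F_rel = 137.7%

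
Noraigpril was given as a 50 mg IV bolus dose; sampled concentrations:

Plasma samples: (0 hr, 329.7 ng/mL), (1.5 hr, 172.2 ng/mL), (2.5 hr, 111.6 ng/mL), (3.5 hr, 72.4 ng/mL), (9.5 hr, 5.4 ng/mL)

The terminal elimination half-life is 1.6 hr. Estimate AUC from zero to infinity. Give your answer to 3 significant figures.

Trapezoidal AUC_0→9.5:
  [0→1.5]: (329.7+172.2)/2 × 1.5 = 376.425
  [1.5→2.5]: (172.2+111.6)/2 × 1 = 141.9
  [2.5→3.5]: (111.6+72.4)/2 × 1 = 92.0
  [3.5→9.5]: (72.4+5.4)/2 × 6 = 233.4
  Sum = 843.725 ng/mL·hr
k_e = ln2 / t½ = 0.693147 / 1.6 = 0.4332 hr^-1
Extrapolated tail: C_last / k_e = 5.4 / 0.4332 = 12.465
AUC_0→∞ = 843.725 + 12.465 = 856.19 ng/mL·hr

AUC = 856 ng/mL·hr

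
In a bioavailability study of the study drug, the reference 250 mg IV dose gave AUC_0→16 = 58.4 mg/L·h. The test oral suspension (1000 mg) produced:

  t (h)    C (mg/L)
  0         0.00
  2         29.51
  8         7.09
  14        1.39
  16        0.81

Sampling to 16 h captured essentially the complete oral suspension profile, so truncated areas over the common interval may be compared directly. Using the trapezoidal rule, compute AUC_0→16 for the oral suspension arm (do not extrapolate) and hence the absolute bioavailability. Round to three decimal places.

F = 0.715

Trapezoidal AUC_0→16 (oral suspension):
  [0→2]: (0.00+29.51)/2 × 2 = 29.51
  [2→8]: (29.51+7.09)/2 × 6 = 109.8
  [8→14]: (7.09+1.39)/2 × 6 = 25.44
  [14→16]: (1.39+0.81)/2 × 2 = 2.2
  Sum = 166.95 mg/L·h
F = (AUC_ev/D_ev)/(AUC_iv/D_iv) = (166.95/1000)/(58.4/250) = 0.16695/0.2336 = 0.7147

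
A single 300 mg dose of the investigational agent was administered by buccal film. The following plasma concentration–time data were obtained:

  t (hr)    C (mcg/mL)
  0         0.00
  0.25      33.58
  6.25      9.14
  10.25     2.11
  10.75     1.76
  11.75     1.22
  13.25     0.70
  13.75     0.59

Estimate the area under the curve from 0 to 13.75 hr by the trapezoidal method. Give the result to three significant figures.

AUC = 159 mcg/mL·hr

Trapezoidal AUC_0→13.75:
  [0→0.25]: (0.00+33.58)/2 × 0.25 = 4.1975
  [0.25→6.25]: (33.58+9.14)/2 × 6 = 128.16
  [6.25→10.25]: (9.14+2.11)/2 × 4 = 22.5
  [10.25→10.75]: (2.11+1.76)/2 × 0.5 = 0.9675
  [10.75→11.75]: (1.76+1.22)/2 × 1 = 1.49
  [11.75→13.25]: (1.22+0.70)/2 × 1.5 = 1.44
  [13.25→13.75]: (0.70+0.59)/2 × 0.5 = 0.3225
  Sum = 159.0775 mcg/mL·hr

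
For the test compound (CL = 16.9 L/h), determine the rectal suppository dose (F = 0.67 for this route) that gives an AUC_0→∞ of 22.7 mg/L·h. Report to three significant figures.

Dose = 573 mg

Dose = CL × AUC_0→∞ / F
     = 16.9 × 22.7 / 0.67 = 572.582 mg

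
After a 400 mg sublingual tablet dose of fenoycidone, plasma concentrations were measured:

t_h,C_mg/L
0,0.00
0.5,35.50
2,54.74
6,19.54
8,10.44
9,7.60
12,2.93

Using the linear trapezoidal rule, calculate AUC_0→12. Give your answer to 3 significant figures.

Trapezoidal AUC_0→12:
  [0→0.5]: (0.00+35.50)/2 × 0.5 = 8.875
  [0.5→2]: (35.50+54.74)/2 × 1.5 = 67.68
  [2→6]: (54.74+19.54)/2 × 4 = 148.56
  [6→8]: (19.54+10.44)/2 × 2 = 29.98
  [8→9]: (10.44+7.60)/2 × 1 = 9.02
  [9→12]: (7.60+2.93)/2 × 3 = 15.795
  Sum = 279.91 mg/L·h

AUC = 280 mg/L·h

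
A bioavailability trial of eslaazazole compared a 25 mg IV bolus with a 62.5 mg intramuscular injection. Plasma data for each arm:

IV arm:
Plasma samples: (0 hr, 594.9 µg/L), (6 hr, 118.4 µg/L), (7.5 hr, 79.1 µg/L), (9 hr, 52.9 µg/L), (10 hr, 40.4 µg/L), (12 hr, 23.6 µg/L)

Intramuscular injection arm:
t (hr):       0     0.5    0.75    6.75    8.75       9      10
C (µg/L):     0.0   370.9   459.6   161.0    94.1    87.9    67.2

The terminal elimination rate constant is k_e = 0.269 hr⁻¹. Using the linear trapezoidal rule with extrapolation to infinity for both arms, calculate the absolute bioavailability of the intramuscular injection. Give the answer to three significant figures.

F = 0.412

Trapezoidal AUC_0→12 (IV):
  [0→6]: (594.9+118.4)/2 × 6 = 2139.9
  [6→7.5]: (118.4+79.1)/2 × 1.5 = 148.125
  [7.5→9]: (79.1+52.9)/2 × 1.5 = 99.0
  [9→10]: (52.9+40.4)/2 × 1 = 46.65
  [10→12]: (40.4+23.6)/2 × 2 = 64.0
  Sum = 2497.675 µg/L·hr
IV tail: 23.6/0.269 = 87.732; AUC_iv,0→∞ = 2497.675 + 87.732 = 2585.407 µg/L·hr
Trapezoidal AUC_0→10 (intramuscular injection):
  [0→0.5]: (0.0+370.9)/2 × 0.5 = 92.725
  [0.5→0.75]: (370.9+459.6)/2 × 0.25 = 103.8125
  [0.75→6.75]: (459.6+161.0)/2 × 6 = 1861.8
  [6.75→8.75]: (161.0+94.1)/2 × 2 = 255.1
  [8.75→9]: (94.1+87.9)/2 × 0.25 = 22.75
  [9→10]: (87.9+67.2)/2 × 1 = 77.55
  Sum = 2413.7375 µg/L·hr
intramuscular injection tail: 67.2/0.269 = 249.814; AUC_ev,0→∞ = 2413.7375 + 249.814 = 2663.5515 µg/L·hr
F = (AUC_ev/D_ev)/(AUC_iv/D_iv) = (2663.5515/62.5)/(2585.407/25) = 42.616824/103.41628 = 0.4121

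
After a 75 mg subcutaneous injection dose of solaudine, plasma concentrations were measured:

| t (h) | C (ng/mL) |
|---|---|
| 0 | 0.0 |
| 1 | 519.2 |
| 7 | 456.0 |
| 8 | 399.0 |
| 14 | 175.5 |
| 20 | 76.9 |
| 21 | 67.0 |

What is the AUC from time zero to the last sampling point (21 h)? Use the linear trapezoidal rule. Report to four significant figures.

AUC = 6165 ng/mL·h

Trapezoidal AUC_0→21:
  [0→1]: (0.0+519.2)/2 × 1 = 259.6
  [1→7]: (519.2+456.0)/2 × 6 = 2925.6
  [7→8]: (456.0+399.0)/2 × 1 = 427.5
  [8→14]: (399.0+175.5)/2 × 6 = 1723.5
  [14→20]: (175.5+76.9)/2 × 6 = 757.2
  [20→21]: (76.9+67.0)/2 × 1 = 71.95
  Sum = 6165.35 ng/mL·h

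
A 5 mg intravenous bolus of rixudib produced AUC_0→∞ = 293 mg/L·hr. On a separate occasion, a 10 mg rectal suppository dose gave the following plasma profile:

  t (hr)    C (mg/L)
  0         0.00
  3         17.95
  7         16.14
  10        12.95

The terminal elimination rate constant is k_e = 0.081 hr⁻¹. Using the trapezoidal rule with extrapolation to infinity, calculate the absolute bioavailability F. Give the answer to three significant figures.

F = 0.510

Trapezoidal AUC_0→10 (rectal suppository):
  [0→3]: (0.00+17.95)/2 × 3 = 26.925
  [3→7]: (17.95+16.14)/2 × 4 = 68.18
  [7→10]: (16.14+12.95)/2 × 3 = 43.635
  Sum = 138.74 mg/L·hr
Tail: C_last/k_e = 12.95/0.081 = 159.877
AUC_0→∞ (rectal suppository) = 138.74 + 159.877 = 298.617 mg/L·hr
F = (AUC_ev/D_ev)/(AUC_iv/D_iv) = (298.617/10)/(293/5) = 29.8617/58.6 = 0.5096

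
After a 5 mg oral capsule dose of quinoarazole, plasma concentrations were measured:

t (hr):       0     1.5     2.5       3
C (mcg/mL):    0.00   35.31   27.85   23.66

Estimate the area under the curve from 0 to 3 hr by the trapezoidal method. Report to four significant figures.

AUC = 70.94 mcg/mL·hr

Trapezoidal AUC_0→3:
  [0→1.5]: (0.00+35.31)/2 × 1.5 = 26.4825
  [1.5→2.5]: (35.31+27.85)/2 × 1 = 31.58
  [2.5→3]: (27.85+23.66)/2 × 0.5 = 12.8775
  Sum = 70.94 mcg/mL·hr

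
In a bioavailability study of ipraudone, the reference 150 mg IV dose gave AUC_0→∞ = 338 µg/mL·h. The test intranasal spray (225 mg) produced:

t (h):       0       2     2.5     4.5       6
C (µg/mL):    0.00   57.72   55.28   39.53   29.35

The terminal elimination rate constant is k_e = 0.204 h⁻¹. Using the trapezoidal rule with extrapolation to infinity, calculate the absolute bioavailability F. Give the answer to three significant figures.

F = 0.742

Trapezoidal AUC_0→6 (intranasal spray):
  [0→2]: (0.00+57.72)/2 × 2 = 57.72
  [2→2.5]: (57.72+55.28)/2 × 0.5 = 28.25
  [2.5→4.5]: (55.28+39.53)/2 × 2 = 94.81
  [4.5→6]: (39.53+29.35)/2 × 1.5 = 51.66
  Sum = 232.44 µg/mL·h
Tail: C_last/k_e = 29.35/0.204 = 143.873
AUC_0→∞ (intranasal spray) = 232.44 + 143.873 = 376.313 µg/mL·h
F = (AUC_ev/D_ev)/(AUC_iv/D_iv) = (376.313/225)/(338/150) = 1.6725/2.25333 = 0.7422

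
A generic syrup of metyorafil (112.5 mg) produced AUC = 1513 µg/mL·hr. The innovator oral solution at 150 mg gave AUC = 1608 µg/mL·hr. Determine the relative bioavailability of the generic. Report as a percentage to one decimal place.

F_rel = 125.5%

F_rel = (AUC_test/D_test) / (AUC_ref/D_ref)
      = (1513/112.5) / (1608/150)
      = 13.4489 / 10.72 = 1.2546 = 125.46%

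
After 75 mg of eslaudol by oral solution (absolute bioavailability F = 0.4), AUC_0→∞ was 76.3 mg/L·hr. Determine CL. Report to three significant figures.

CL = F × Dose / AUC_0→∞
   = 0.4 × 75 / 76.3 = 0.393185 L/hr

CL = 0.393 L/hr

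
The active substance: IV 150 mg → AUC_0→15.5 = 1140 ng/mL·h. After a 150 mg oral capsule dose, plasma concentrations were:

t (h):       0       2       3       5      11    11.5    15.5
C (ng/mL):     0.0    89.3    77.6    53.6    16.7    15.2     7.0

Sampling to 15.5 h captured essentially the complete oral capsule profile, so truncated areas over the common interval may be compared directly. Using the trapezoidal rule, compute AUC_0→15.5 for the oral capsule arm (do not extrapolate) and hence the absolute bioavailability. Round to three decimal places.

F = 0.498

Trapezoidal AUC_0→15.5 (oral capsule):
  [0→2]: (0.0+89.3)/2 × 2 = 89.3
  [2→3]: (89.3+77.6)/2 × 1 = 83.45
  [3→5]: (77.6+53.6)/2 × 2 = 131.2
  [5→11]: (53.6+16.7)/2 × 6 = 210.9
  [11→11.5]: (16.7+15.2)/2 × 0.5 = 7.975
  [11.5→15.5]: (15.2+7.0)/2 × 4 = 44.4
  Sum = 567.225 ng/mL·h
F = (AUC_ev/D_ev)/(AUC_iv/D_iv) = (567.225/150)/(1140/150) = 3.7815/7.6 = 0.4976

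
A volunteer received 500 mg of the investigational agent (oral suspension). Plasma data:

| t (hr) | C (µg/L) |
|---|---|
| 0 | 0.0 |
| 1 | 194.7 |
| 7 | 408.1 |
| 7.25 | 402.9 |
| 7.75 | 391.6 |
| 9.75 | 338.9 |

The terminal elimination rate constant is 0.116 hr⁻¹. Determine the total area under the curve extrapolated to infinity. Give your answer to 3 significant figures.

AUC = 5860 µg/L·hr

Trapezoidal AUC_0→9.75:
  [0→1]: (0.0+194.7)/2 × 1 = 97.35
  [1→7]: (194.7+408.1)/2 × 6 = 1808.4
  [7→7.25]: (408.1+402.9)/2 × 0.25 = 101.375
  [7.25→7.75]: (402.9+391.6)/2 × 0.5 = 198.625
  [7.75→9.75]: (391.6+338.9)/2 × 2 = 730.5
  Sum = 2936.25 µg/L·hr
Extrapolated tail: C_last / k_e = 338.9 / 0.116 = 2921.552
AUC_0→∞ = 2936.25 + 2921.552 = 5857.802 µg/L·hr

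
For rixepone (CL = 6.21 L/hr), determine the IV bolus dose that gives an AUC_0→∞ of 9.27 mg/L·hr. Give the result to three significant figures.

Dose = 57.6 mg

Dose_iv = CL × AUC_0→∞
     = 6.21 × 9.27 = 57.5667 mg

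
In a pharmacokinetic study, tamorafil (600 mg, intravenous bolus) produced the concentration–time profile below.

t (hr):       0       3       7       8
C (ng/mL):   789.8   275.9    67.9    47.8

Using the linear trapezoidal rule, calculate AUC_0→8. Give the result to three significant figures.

Trapezoidal AUC_0→8:
  [0→3]: (789.8+275.9)/2 × 3 = 1598.55
  [3→7]: (275.9+67.9)/2 × 4 = 687.6
  [7→8]: (67.9+47.8)/2 × 1 = 57.85
  Sum = 2344.0 ng/mL·hr

AUC = 2340 ng/mL·hr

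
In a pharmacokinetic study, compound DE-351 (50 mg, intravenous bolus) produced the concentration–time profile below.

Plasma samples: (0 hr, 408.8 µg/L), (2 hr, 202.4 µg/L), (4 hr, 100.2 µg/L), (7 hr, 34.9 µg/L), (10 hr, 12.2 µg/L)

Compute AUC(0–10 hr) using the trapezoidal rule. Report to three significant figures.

Trapezoidal AUC_0→10:
  [0→2]: (408.8+202.4)/2 × 2 = 611.2
  [2→4]: (202.4+100.2)/2 × 2 = 302.6
  [4→7]: (100.2+34.9)/2 × 3 = 202.65
  [7→10]: (34.9+12.2)/2 × 3 = 70.65
  Sum = 1187.1 µg/L·hr

AUC = 1190 µg/L·hr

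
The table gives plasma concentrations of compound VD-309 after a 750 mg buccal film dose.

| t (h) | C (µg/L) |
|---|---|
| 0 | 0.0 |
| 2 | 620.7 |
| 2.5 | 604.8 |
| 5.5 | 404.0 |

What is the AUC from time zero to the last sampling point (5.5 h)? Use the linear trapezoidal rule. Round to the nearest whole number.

Trapezoidal AUC_0→5.5:
  [0→2]: (0.0+620.7)/2 × 2 = 620.7
  [2→2.5]: (620.7+604.8)/2 × 0.5 = 306.375
  [2.5→5.5]: (604.8+404.0)/2 × 3 = 1513.2
  Sum = 2440.275 µg/L·h

AUC = 2440 µg/L·h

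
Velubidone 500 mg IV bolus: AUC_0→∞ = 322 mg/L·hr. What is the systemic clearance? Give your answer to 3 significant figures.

CL = 1.55 L/hr

CL = Dose_iv / AUC_0→∞
   = 500 / 322 = 1.5528 L/hr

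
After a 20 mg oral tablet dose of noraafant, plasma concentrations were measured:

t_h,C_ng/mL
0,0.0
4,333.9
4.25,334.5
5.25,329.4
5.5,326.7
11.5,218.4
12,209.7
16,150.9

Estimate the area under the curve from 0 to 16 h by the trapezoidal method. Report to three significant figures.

AUC = 3630 ng/mL·h

Trapezoidal AUC_0→16:
  [0→4]: (0.0+333.9)/2 × 4 = 667.8
  [4→4.25]: (333.9+334.5)/2 × 0.25 = 83.55
  [4.25→5.25]: (334.5+329.4)/2 × 1 = 331.95
  [5.25→5.5]: (329.4+326.7)/2 × 0.25 = 82.0125
  [5.5→11.5]: (326.7+218.4)/2 × 6 = 1635.3
  [11.5→12]: (218.4+209.7)/2 × 0.5 = 107.025
  [12→16]: (209.7+150.9)/2 × 4 = 721.2
  Sum = 3628.8375 ng/mL·h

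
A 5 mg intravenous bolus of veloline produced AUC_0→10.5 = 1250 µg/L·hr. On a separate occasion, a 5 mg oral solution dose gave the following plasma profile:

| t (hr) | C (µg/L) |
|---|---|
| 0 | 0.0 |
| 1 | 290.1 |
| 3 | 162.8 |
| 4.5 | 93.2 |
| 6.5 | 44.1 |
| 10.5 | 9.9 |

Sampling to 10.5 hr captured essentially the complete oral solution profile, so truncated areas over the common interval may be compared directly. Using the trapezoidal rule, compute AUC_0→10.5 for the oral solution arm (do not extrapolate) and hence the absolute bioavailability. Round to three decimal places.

F = 0.828

Trapezoidal AUC_0→10.5 (oral solution):
  [0→1]: (0.0+290.1)/2 × 1 = 145.05
  [1→3]: (290.1+162.8)/2 × 2 = 452.9
  [3→4.5]: (162.8+93.2)/2 × 1.5 = 192.0
  [4.5→6.5]: (93.2+44.1)/2 × 2 = 137.3
  [6.5→10.5]: (44.1+9.9)/2 × 4 = 108.0
  Sum = 1035.25 µg/L·hr
F = (AUC_ev/D_ev)/(AUC_iv/D_iv) = (1035.25/5)/(1250/5) = 207.05/250 = 0.8282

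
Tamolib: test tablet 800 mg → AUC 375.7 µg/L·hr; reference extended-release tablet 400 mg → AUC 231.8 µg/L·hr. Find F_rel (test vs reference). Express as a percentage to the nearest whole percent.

F_rel = (AUC_test/D_test) / (AUC_ref/D_ref)
      = (375.7/800) / (231.8/400)
      = 0.469625 / 0.5795 = 0.8104 = 81.04%

F_rel = 81%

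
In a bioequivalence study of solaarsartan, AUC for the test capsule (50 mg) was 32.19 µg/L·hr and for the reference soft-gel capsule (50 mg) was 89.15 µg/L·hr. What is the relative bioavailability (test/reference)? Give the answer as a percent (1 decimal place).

F_rel = 36.1%

F_rel = (AUC_test/D_test) / (AUC_ref/D_ref)
      = (32.19/50) / (89.15/50)
      = 0.6438 / 1.783 = 0.3611 = 36.11%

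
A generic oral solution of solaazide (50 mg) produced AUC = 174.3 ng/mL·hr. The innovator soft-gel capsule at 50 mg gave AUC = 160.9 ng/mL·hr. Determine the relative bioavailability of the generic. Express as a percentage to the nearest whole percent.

F_rel = (AUC_test/D_test) / (AUC_ref/D_ref)
      = (174.3/50) / (160.9/50)
      = 3.486 / 3.218 = 1.0833 = 108.33%

F_rel = 108%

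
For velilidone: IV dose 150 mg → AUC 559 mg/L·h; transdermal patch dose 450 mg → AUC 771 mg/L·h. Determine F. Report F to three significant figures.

F = 0.460

F = (AUC_ev / D_ev) / (AUC_iv / D_iv)
  = (771/450) / (559/150)
  = 1.71333 / 3.72667 = 0.4597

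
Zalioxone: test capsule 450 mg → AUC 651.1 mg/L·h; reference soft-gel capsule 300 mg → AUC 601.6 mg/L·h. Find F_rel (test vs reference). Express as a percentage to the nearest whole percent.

F_rel = 72%

F_rel = (AUC_test/D_test) / (AUC_ref/D_ref)
      = (651.1/450) / (601.6/300)
      = 1.44689 / 2.00533 = 0.7215 = 72.15%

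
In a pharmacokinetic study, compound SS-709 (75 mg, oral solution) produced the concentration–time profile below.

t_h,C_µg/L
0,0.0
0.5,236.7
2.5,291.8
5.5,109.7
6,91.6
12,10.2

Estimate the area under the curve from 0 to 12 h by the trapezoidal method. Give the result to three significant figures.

AUC = 1550 µg/L·h

Trapezoidal AUC_0→12:
  [0→0.5]: (0.0+236.7)/2 × 0.5 = 59.175
  [0.5→2.5]: (236.7+291.8)/2 × 2 = 528.5
  [2.5→5.5]: (291.8+109.7)/2 × 3 = 602.25
  [5.5→6]: (109.7+91.6)/2 × 0.5 = 50.325
  [6→12]: (91.6+10.2)/2 × 6 = 305.4
  Sum = 1545.65 µg/L·h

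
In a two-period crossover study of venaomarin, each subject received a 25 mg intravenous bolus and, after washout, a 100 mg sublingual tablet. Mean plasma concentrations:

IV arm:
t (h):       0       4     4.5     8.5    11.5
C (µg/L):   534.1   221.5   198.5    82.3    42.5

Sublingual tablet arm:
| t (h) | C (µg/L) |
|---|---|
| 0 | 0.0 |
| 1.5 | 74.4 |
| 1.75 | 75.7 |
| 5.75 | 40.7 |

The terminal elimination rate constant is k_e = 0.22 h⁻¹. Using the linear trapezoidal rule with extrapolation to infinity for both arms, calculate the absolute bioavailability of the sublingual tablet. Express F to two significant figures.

F = 0.048

Trapezoidal AUC_0→11.5 (IV):
  [0→4]: (534.1+221.5)/2 × 4 = 1511.2
  [4→4.5]: (221.5+198.5)/2 × 0.5 = 105.0
  [4.5→8.5]: (198.5+82.3)/2 × 4 = 561.6
  [8.5→11.5]: (82.3+42.5)/2 × 3 = 187.2
  Sum = 2365.0 µg/L·h
IV tail: 42.5/0.22 = 193.182; AUC_iv,0→∞ = 2365.0 + 193.182 = 2558.182 µg/L·h
Trapezoidal AUC_0→5.75 (sublingual tablet):
  [0→1.5]: (0.0+74.4)/2 × 1.5 = 55.8
  [1.5→1.75]: (74.4+75.7)/2 × 0.25 = 18.7625
  [1.75→5.75]: (75.7+40.7)/2 × 4 = 232.8
  Sum = 307.3625 µg/L·h
sublingual tablet tail: 40.7/0.22 = 185.000; AUC_ev,0→∞ = 307.3625 + 185.000 = 492.3625 µg/L·h
F = (AUC_ev/D_ev)/(AUC_iv/D_iv) = (492.3625/100)/(2558.182/25) = 4.923625/102.32728 = 0.0481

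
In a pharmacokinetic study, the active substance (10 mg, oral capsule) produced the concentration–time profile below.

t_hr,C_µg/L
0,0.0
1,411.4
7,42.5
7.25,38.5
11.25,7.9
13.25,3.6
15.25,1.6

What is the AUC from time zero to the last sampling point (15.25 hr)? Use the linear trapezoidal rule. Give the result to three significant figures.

AUC = 1690 µg/L·hr

Trapezoidal AUC_0→15.25:
  [0→1]: (0.0+411.4)/2 × 1 = 205.7
  [1→7]: (411.4+42.5)/2 × 6 = 1361.7
  [7→7.25]: (42.5+38.5)/2 × 0.25 = 10.125
  [7.25→11.25]: (38.5+7.9)/2 × 4 = 92.8
  [11.25→13.25]: (7.9+3.6)/2 × 2 = 11.5
  [13.25→15.25]: (3.6+1.6)/2 × 2 = 5.2
  Sum = 1687.025 µg/L·hr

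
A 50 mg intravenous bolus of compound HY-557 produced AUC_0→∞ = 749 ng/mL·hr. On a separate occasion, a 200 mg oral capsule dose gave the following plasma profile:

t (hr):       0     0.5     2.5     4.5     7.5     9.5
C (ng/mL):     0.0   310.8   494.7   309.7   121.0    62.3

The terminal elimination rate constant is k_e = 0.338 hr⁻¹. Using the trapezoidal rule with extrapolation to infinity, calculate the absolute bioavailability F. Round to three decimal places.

Trapezoidal AUC_0→9.5 (oral capsule):
  [0→0.5]: (0.0+310.8)/2 × 0.5 = 77.7
  [0.5→2.5]: (310.8+494.7)/2 × 2 = 805.5
  [2.5→4.5]: (494.7+309.7)/2 × 2 = 804.4
  [4.5→7.5]: (309.7+121.0)/2 × 3 = 646.05
  [7.5→9.5]: (121.0+62.3)/2 × 2 = 183.3
  Sum = 2516.95 ng/mL·hr
Tail: C_last/k_e = 62.3/0.338 = 184.320
AUC_0→∞ (oral capsule) = 2516.95 + 184.320 = 2701.27 ng/mL·hr
F = (AUC_ev/D_ev)/(AUC_iv/D_iv) = (2701.27/200)/(749/50) = 13.50635/14.98 = 0.9016

F = 0.902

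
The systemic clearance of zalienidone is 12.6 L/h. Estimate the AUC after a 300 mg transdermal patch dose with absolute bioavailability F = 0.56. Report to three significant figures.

AUC = 13.3 mg/L·h

AUC_0→∞ = F × Dose / CL
        = 0.56 × 300 / 12.6 = 13.3333 mg/L·h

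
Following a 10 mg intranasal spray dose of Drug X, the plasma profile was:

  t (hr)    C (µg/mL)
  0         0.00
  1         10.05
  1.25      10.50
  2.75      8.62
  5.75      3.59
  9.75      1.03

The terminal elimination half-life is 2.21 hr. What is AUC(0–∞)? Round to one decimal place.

AUC = 52.8 µg/mL·hr

Trapezoidal AUC_0→9.75:
  [0→1]: (0.00+10.05)/2 × 1 = 5.025
  [1→1.25]: (10.05+10.50)/2 × 0.25 = 2.56875
  [1.25→2.75]: (10.50+8.62)/2 × 1.5 = 14.34
  [2.75→5.75]: (8.62+3.59)/2 × 3 = 18.315
  [5.75→9.75]: (3.59+1.03)/2 × 4 = 9.24
  Sum = 49.48875 µg/mL·hr
k_e = ln2 / t½ = 0.693147 / 2.21 = 0.3136 hr^-1
Extrapolated tail: C_last / k_e = 1.03 / 0.3136 = 3.284
AUC_0→∞ = 49.48875 + 3.284 = 52.77275 µg/mL·hr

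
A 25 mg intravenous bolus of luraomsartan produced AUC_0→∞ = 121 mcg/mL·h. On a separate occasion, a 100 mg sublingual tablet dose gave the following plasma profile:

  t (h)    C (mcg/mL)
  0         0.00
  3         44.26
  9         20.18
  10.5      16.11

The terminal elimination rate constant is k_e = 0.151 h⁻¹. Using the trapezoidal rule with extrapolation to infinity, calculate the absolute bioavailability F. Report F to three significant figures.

Trapezoidal AUC_0→10.5 (sublingual tablet):
  [0→3]: (0.00+44.26)/2 × 3 = 66.39
  [3→9]: (44.26+20.18)/2 × 6 = 193.32
  [9→10.5]: (20.18+16.11)/2 × 1.5 = 27.2175
  Sum = 286.9275 mcg/mL·h
Tail: C_last/k_e = 16.11/0.151 = 106.689
AUC_0→∞ (sublingual tablet) = 286.9275 + 106.689 = 393.6165 mcg/mL·h
F = (AUC_ev/D_ev)/(AUC_iv/D_iv) = (393.6165/100)/(121/25) = 3.936165/4.84 = 0.8133

F = 0.813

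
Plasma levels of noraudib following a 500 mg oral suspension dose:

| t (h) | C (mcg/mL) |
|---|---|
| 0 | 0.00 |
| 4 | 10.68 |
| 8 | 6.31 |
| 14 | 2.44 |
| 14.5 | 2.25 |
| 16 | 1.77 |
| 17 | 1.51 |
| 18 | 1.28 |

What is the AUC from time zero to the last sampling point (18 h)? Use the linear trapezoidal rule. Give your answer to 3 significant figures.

Trapezoidal AUC_0→18:
  [0→4]: (0.00+10.68)/2 × 4 = 21.36
  [4→8]: (10.68+6.31)/2 × 4 = 33.98
  [8→14]: (6.31+2.44)/2 × 6 = 26.25
  [14→14.5]: (2.44+2.25)/2 × 0.5 = 1.1725
  [14.5→16]: (2.25+1.77)/2 × 1.5 = 3.015
  [16→17]: (1.77+1.51)/2 × 1 = 1.64
  [17→18]: (1.51+1.28)/2 × 1 = 1.395
  Sum = 88.8125 mcg/mL·h

AUC = 88.8 mcg/mL·h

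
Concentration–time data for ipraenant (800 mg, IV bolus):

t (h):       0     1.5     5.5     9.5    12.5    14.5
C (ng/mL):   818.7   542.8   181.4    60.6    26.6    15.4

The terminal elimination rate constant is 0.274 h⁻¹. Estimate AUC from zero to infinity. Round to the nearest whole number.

AUC = 3183 ng/mL·h

Trapezoidal AUC_0→14.5:
  [0→1.5]: (818.7+542.8)/2 × 1.5 = 1021.125
  [1.5→5.5]: (542.8+181.4)/2 × 4 = 1448.4
  [5.5→9.5]: (181.4+60.6)/2 × 4 = 484.0
  [9.5→12.5]: (60.6+26.6)/2 × 3 = 130.8
  [12.5→14.5]: (26.6+15.4)/2 × 2 = 42.0
  Sum = 3126.325 ng/mL·h
Extrapolated tail: C_last / k_e = 15.4 / 0.274 = 56.204
AUC_0→∞ = 3126.325 + 56.204 = 3182.529 ng/mL·h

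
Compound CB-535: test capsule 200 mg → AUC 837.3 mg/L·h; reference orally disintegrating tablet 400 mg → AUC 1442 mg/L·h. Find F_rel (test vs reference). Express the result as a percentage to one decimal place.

F_rel = (AUC_test/D_test) / (AUC_ref/D_ref)
      = (837.3/200) / (1442/400)
      = 4.1865 / 3.605 = 1.1613 = 116.13%

F_rel = 116.1%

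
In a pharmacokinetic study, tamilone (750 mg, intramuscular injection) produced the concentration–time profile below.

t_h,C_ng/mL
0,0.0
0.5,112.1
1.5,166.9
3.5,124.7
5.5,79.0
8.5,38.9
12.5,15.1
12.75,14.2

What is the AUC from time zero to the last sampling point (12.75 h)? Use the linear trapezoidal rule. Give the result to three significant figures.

Trapezoidal AUC_0→12.75:
  [0→0.5]: (0.0+112.1)/2 × 0.5 = 28.025
  [0.5→1.5]: (112.1+166.9)/2 × 1 = 139.5
  [1.5→3.5]: (166.9+124.7)/2 × 2 = 291.6
  [3.5→5.5]: (124.7+79.0)/2 × 2 = 203.7
  [5.5→8.5]: (79.0+38.9)/2 × 3 = 176.85
  [8.5→12.5]: (38.9+15.1)/2 × 4 = 108.0
  [12.5→12.75]: (15.1+14.2)/2 × 0.25 = 3.6625
  Sum = 951.3375 ng/mL·h

AUC = 951 ng/mL·h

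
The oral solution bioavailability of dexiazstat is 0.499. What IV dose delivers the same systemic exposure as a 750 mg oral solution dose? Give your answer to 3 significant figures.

Systemic exposure from an extravascular dose = F × D_ev, so the equivalent IV dose is F × D_ev.
D_iv = F × D_ev = 0.499 × 750 = 374.25 mg

D_iv = 374 mg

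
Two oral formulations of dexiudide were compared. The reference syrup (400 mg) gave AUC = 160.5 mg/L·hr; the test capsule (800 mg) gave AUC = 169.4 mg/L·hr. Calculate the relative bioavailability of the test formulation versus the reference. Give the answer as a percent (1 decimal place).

F_rel = (AUC_test/D_test) / (AUC_ref/D_ref)
      = (169.4/800) / (160.5/400)
      = 0.21175 / 0.40125 = 0.5277 = 52.77%

F_rel = 52.8%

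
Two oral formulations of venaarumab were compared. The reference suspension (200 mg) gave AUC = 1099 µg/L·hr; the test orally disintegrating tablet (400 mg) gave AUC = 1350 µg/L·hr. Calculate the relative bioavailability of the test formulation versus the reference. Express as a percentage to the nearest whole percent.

F_rel = 61%

F_rel = (AUC_test/D_test) / (AUC_ref/D_ref)
      = (1350/400) / (1099/200)
      = 3.375 / 5.495 = 0.6142 = 61.42%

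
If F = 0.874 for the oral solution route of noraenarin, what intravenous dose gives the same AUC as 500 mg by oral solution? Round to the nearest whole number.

D_iv = 437 mg

Systemic exposure from an extravascular dose = F × D_ev, so the equivalent IV dose is F × D_ev.
D_iv = F × D_ev = 0.874 × 500 = 437 mg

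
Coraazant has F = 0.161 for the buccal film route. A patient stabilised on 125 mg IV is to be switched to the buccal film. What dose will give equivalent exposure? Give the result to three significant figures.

For equal systemic exposure: F × D_ev = D_iv
D_ev = D_iv / F = 125 / 0.161 = 776.398 mg

D_buccal = 776 mg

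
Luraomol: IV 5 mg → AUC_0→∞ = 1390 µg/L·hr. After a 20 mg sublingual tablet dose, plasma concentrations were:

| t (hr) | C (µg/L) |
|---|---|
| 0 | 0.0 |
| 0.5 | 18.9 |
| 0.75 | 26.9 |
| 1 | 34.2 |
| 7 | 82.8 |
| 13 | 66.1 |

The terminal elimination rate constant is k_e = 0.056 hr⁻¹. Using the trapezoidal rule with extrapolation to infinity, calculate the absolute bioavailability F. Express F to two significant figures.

Trapezoidal AUC_0→13 (sublingual tablet):
  [0→0.5]: (0.0+18.9)/2 × 0.5 = 4.725
  [0.5→0.75]: (18.9+26.9)/2 × 0.25 = 5.725
  [0.75→1]: (26.9+34.2)/2 × 0.25 = 7.6375
  [1→7]: (34.2+82.8)/2 × 6 = 351.0
  [7→13]: (82.8+66.1)/2 × 6 = 446.7
  Sum = 815.7875 µg/L·hr
Tail: C_last/k_e = 66.1/0.056 = 1180.357
AUC_0→∞ (sublingual tablet) = 815.7875 + 1180.357 = 1996.1445 µg/L·hr
F = (AUC_ev/D_ev)/(AUC_iv/D_iv) = (1996.1445/20)/(1390/5) = 99.807225/278 = 0.3590

F = 0.36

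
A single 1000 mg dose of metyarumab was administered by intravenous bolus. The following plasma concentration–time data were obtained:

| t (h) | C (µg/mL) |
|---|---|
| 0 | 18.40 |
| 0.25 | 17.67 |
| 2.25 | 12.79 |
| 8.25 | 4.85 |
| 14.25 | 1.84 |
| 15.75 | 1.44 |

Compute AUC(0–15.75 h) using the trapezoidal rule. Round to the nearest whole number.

AUC = 110 µg/mL·h

Trapezoidal AUC_0→15.75:
  [0→0.25]: (18.40+17.67)/2 × 0.25 = 4.50875
  [0.25→2.25]: (17.67+12.79)/2 × 2 = 30.46
  [2.25→8.25]: (12.79+4.85)/2 × 6 = 52.92
  [8.25→14.25]: (4.85+1.84)/2 × 6 = 20.07
  [14.25→15.75]: (1.84+1.44)/2 × 1.5 = 2.46
  Sum = 110.41875 µg/mL·h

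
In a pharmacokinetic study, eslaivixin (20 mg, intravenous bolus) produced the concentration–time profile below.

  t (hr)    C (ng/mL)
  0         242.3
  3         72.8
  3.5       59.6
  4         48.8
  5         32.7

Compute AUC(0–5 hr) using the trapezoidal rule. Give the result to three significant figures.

AUC = 574 ng/mL·hr

Trapezoidal AUC_0→5:
  [0→3]: (242.3+72.8)/2 × 3 = 472.65
  [3→3.5]: (72.8+59.6)/2 × 0.5 = 33.1
  [3.5→4]: (59.6+48.8)/2 × 0.5 = 27.1
  [4→5]: (48.8+32.7)/2 × 1 = 40.75
  Sum = 573.6 ng/mL·hr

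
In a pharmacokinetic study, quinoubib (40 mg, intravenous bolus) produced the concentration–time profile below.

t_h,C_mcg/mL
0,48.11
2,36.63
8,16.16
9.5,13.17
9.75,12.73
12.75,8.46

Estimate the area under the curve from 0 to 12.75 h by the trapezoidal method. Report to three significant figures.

Trapezoidal AUC_0→12.75:
  [0→2]: (48.11+36.63)/2 × 2 = 84.74
  [2→8]: (36.63+16.16)/2 × 6 = 158.37
  [8→9.5]: (16.16+13.17)/2 × 1.5 = 21.9975
  [9.5→9.75]: (13.17+12.73)/2 × 0.25 = 3.2375
  [9.75→12.75]: (12.73+8.46)/2 × 3 = 31.785
  Sum = 300.13 mcg/mL·h

AUC = 300 mcg/mL·h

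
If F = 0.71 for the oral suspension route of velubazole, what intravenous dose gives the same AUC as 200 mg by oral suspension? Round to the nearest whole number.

Systemic exposure from an extravascular dose = F × D_ev, so the equivalent IV dose is F × D_ev.
D_iv = F × D_ev = 0.71 × 200 = 142 mg

D_iv = 142 mg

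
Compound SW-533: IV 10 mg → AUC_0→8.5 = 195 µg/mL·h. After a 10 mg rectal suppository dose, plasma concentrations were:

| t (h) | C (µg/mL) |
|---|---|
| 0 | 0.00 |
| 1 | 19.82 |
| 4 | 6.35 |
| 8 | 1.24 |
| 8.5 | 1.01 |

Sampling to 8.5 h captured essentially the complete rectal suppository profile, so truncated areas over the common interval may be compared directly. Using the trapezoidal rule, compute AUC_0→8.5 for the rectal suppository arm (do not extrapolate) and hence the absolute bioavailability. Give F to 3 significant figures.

F = 0.333

Trapezoidal AUC_0→8.5 (rectal suppository):
  [0→1]: (0.00+19.82)/2 × 1 = 9.91
  [1→4]: (19.82+6.35)/2 × 3 = 39.255
  [4→8]: (6.35+1.24)/2 × 4 = 15.18
  [8→8.5]: (1.24+1.01)/2 × 0.5 = 0.5625
  Sum = 64.9075 µg/mL·h
F = (AUC_ev/D_ev)/(AUC_iv/D_iv) = (64.9075/10)/(195/10) = 6.49075/19.5 = 0.3329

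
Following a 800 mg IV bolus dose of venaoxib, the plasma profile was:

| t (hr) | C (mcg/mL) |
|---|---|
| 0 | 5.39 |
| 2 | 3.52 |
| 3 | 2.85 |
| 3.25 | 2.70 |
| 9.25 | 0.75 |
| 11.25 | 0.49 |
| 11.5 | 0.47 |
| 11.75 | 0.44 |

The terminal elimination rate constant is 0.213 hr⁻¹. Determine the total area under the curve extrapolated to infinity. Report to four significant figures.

AUC = 26.68 mcg/mL·hr

Trapezoidal AUC_0→11.75:
  [0→2]: (5.39+3.52)/2 × 2 = 8.91
  [2→3]: (3.52+2.85)/2 × 1 = 3.185
  [3→3.25]: (2.85+2.70)/2 × 0.25 = 0.69375
  [3.25→9.25]: (2.70+0.75)/2 × 6 = 10.35
  [9.25→11.25]: (0.75+0.49)/2 × 2 = 1.24
  [11.25→11.5]: (0.49+0.47)/2 × 0.25 = 0.12
  [11.5→11.75]: (0.47+0.44)/2 × 0.25 = 0.11375
  Sum = 24.6125 mcg/mL·hr
Extrapolated tail: C_last / k_e = 0.44 / 0.213 = 2.066
AUC_0→∞ = 24.6125 + 2.066 = 26.6785 mcg/mL·hr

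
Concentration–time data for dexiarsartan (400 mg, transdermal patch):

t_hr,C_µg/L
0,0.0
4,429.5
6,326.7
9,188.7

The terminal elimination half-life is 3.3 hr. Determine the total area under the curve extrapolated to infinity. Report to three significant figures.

Trapezoidal AUC_0→9:
  [0→4]: (0.0+429.5)/2 × 4 = 859.0
  [4→6]: (429.5+326.7)/2 × 2 = 756.2
  [6→9]: (326.7+188.7)/2 × 3 = 773.1
  Sum = 2388.3 µg/L·hr
k_e = ln2 / t½ = 0.693147 / 3.3 = 0.2100 hr^-1
Extrapolated tail: C_last / k_e = 188.7 / 0.21 = 898.571
AUC_0→∞ = 2388.3 + 898.571 = 3286.871 µg/L·hr

AUC = 3290 µg/L·hr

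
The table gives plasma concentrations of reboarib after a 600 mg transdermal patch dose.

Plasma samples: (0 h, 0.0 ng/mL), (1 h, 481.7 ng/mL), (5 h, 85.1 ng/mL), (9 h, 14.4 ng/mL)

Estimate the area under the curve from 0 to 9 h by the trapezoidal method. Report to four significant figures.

AUC = 1573 ng/mL·h

Trapezoidal AUC_0→9:
  [0→1]: (0.0+481.7)/2 × 1 = 240.85
  [1→5]: (481.7+85.1)/2 × 4 = 1133.6
  [5→9]: (85.1+14.4)/2 × 4 = 199.0
  Sum = 1573.45 ng/mL·h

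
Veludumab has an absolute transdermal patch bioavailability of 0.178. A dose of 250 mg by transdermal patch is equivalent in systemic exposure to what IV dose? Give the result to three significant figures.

D_iv = 44.5 mg

Systemic exposure from an extravascular dose = F × D_ev, so the equivalent IV dose is F × D_ev.
D_iv = F × D_ev = 0.178 × 250 = 44.5 mg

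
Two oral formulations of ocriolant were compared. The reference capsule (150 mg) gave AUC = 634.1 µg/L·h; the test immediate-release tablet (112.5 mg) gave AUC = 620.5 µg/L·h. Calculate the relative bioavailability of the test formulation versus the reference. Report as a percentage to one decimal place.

F_rel = (AUC_test/D_test) / (AUC_ref/D_ref)
      = (620.5/112.5) / (634.1/150)
      = 5.51556 / 4.22733 = 1.3047 = 130.47%

F_rel = 130.5%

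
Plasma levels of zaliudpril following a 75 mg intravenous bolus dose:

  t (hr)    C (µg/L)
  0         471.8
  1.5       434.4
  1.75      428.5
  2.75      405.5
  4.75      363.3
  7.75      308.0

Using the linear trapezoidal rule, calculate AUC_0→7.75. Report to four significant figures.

Trapezoidal AUC_0→7.75:
  [0→1.5]: (471.8+434.4)/2 × 1.5 = 679.65
  [1.5→1.75]: (434.4+428.5)/2 × 0.25 = 107.8625
  [1.75→2.75]: (428.5+405.5)/2 × 1 = 417.0
  [2.75→4.75]: (405.5+363.3)/2 × 2 = 768.8
  [4.75→7.75]: (363.3+308.0)/2 × 3 = 1006.95
  Sum = 2980.2625 µg/L·hr

AUC = 2980 µg/L·hr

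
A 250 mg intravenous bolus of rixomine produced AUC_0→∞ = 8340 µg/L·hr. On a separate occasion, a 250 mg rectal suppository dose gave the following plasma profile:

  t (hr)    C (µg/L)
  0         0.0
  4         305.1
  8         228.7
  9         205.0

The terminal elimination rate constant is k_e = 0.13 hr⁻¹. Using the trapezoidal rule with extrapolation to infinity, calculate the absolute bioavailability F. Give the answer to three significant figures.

Trapezoidal AUC_0→9 (rectal suppository):
  [0→4]: (0.0+305.1)/2 × 4 = 610.2
  [4→8]: (305.1+228.7)/2 × 4 = 1067.6
  [8→9]: (228.7+205.0)/2 × 1 = 216.85
  Sum = 1894.65 µg/L·hr
Tail: C_last/k_e = 205.0/0.13 = 1576.923
AUC_0→∞ (rectal suppository) = 1894.65 + 1576.923 = 3471.573 µg/L·hr
F = (AUC_ev/D_ev)/(AUC_iv/D_iv) = (3471.573/250)/(8340/250) = 13.886292/33.36 = 0.4163

F = 0.416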